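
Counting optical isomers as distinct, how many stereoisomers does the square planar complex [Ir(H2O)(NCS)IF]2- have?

A square has two trans pairs of vertices; adjacent vertices are cis.
The distinct arrangements are (3 in all): (F/I trans, H2O/NCS trans); (F/NCS trans, H2O/I trans); (F/H2O trans, I/NCS trans).
Each arrangement has an internal mirror plane or centre of symmetry, so none is chiral.

3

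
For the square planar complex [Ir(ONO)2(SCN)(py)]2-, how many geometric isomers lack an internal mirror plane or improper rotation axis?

0

A square has two trans pairs of vertices; adjacent vertices are cis.
Working through the distinct placements yields 2 geometric isomers: ONO cis; ONO trans.
Each arrangement has an internal mirror plane or centre of symmetry, so none is chiral.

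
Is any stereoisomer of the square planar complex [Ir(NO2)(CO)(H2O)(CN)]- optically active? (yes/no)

no

Working through the distinct placements yields 3 geometric isomers: (CN/H2O trans, CO/NO2 trans); (CN/NO2 trans, CO/H2O trans); (CN/CO trans, H2O/NO2 trans).
Each arrangement has an internal mirror plane or centre of symmetry, so none is chiral.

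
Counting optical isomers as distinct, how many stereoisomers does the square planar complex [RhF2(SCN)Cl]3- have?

2

There are 2 geometric isomers: F cis; F trans.
Each arrangement has an internal mirror plane or centre of symmetry, so none is chiral.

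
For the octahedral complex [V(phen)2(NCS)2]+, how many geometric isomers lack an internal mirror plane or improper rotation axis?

1

The six octahedral sites form three mutually perpendicular trans pairs.
Each phen is bidentate and must span two cis positions.
Systematic placement gives 2 geometric isomers: NCS trans; NCS cis (chiral).
One of these lacks any improper symmetry element and so occurs as an enantiomeric pair, giving 2 + 1 = 3 stereoisomers in total.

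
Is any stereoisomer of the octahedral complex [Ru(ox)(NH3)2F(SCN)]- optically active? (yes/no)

In an octahedral complex each vertex has one trans partner and four cis neighbours.
Each ox is bidentate and must span two cis positions.
The distinct arrangements are (4 in all): NH3 cis (3 arrangements, 2 chiral); NH3 trans.
Of these, 2 lack any improper symmetry element and so occur as enantiomeric pairs, giving 4 + 2 = 6 stereoisomers in total.

yes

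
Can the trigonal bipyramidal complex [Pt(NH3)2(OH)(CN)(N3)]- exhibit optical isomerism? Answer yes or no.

Exhaustive case analysis gives 7 geometric isomers.
Of these, 3 lack any improper symmetry element and so occur as enantiomeric pairs, giving 7 + 3 = 10 stereoisomers in total.

yes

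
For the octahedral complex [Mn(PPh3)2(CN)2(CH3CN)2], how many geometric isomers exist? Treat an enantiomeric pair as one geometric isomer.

The six octahedral sites form three mutually perpendicular trans pairs.
There are 5 geometric isomers: PPh3 trans, CN trans, CH3CN trans; PPh3 cis, CN cis, CH3CN trans; PPh3 trans, CN cis, CH3CN cis; PPh3 cis, CN cis, CH3CN cis (chiral); PPh3 cis, CN trans, CH3CN cis.

5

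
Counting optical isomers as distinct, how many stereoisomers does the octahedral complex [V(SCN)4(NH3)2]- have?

An octahedron has six vertices in three trans pairs; every non-trans pair is cis.
Working through the distinct placements yields 2 geometric isomers: NH3 trans; NH3 cis.
Each arrangement has an internal mirror plane or centre of symmetry, so none is chiral.

2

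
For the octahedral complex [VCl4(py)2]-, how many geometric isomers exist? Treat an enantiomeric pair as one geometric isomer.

2

The distinct arrangements are (2 in all): py trans; py cis.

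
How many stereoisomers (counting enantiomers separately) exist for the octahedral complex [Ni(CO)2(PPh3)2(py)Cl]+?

8

In an octahedral complex each vertex has one trans partner and four cis neighbours.
Working through the distinct placements yields 6 geometric isomers: CO trans, PPh3 cis; CO trans, PPh3 trans; CO cis, PPh3 cis (3 arrangements, 2 chiral); CO cis, PPh3 trans.
Of these, 2 lack any improper symmetry element and so occur as enantiomeric pairs, giving 6 + 2 = 8 stereoisomers in total.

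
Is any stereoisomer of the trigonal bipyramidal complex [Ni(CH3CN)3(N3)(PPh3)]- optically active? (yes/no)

Systematic placement gives 4 geometric isomers: N3 equatorial, PPh3 equatorial; N3 axial, PPh3 equatorial; N3 equatorial, PPh3 axial; N3 axial, PPh3 axial.
Each arrangement has an internal mirror plane or centre of symmetry, so none is chiral.

no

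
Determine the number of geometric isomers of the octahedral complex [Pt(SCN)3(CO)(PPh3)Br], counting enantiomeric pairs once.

Systematic placement gives 4 geometric isomers: SCN mer (3 arrangements); SCN fac (chiral).

4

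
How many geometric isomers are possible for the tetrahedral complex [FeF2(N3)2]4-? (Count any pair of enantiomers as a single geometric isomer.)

1

All four vertices of a tetrahedron are equivalent and mutually adjacent, so cis/trans isomerism cannot arise.
Only one geometric arrangement is possible.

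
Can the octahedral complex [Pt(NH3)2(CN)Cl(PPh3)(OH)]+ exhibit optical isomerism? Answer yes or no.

An octahedron has six vertices in three trans pairs; every non-trans pair is cis.
Exhaustive case analysis gives 9 geometric isomers.
Of these, 6 lack any improper symmetry element and so occur as enantiomeric pairs, giving 9 + 6 = 15 stereoisomers in total.

yes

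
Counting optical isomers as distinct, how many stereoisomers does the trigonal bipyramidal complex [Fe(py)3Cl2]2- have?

There are 3 geometric isomers: Cl both axial; Cl one axial, one equatorial; Cl both equatorial.
Each arrangement has an internal mirror plane or centre of symmetry, so none is chiral.

3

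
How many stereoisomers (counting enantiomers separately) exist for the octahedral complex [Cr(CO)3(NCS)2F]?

3

In an octahedral complex each vertex has one trans partner and four cis neighbours.
Systematic placement gives 3 geometric isomers: CO mer, NCS trans; CO mer, NCS cis; CO fac, NCS cis.
Each arrangement has an internal mirror plane or centre of symmetry, so none is chiral.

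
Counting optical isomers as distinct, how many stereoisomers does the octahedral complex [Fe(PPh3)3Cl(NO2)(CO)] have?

An octahedron has six vertices in three trans pairs; every non-trans pair is cis.
The distinct arrangements are (4 in all): PPh3 mer (3 arrangements); PPh3 fac (chiral).
One of these lacks any improper symmetry element and so occurs as an enantiomeric pair, giving 4 + 1 = 5 stereoisomers in total.

5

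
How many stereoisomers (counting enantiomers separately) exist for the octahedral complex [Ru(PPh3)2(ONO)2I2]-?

6

In an octahedral complex each vertex has one trans partner and four cis neighbours.
There are 5 geometric isomers: PPh3 trans, ONO trans, I trans; PPh3 cis, ONO cis, I trans; PPh3 trans, ONO cis, I cis; PPh3 cis, ONO cis, I cis (chiral); PPh3 cis, ONO trans, I cis.
One of these lacks any improper symmetry element and so occurs as an enantiomeric pair, giving 5 + 1 = 6 stereoisomers in total.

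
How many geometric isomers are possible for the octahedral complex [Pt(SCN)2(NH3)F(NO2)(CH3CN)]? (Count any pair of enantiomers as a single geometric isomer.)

Systematic enumeration (placing each ligand type in turn and discarding arrangements equivalent by rotation or reflection) gives 9 geometric isomers.

9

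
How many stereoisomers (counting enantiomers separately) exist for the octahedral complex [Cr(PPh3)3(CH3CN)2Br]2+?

In an octahedral complex each vertex has one trans partner and four cis neighbours.
Systematic placement gives 3 geometric isomers: PPh3 mer, CH3CN cis; PPh3 mer, CH3CN trans; PPh3 fac, CH3CN cis.
Each arrangement has an internal mirror plane or centre of symmetry, so none is chiral.

3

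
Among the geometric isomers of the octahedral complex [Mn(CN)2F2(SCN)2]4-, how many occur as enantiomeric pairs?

1

The six octahedral sites form three mutually perpendicular trans pairs.
The distinct arrangements are (5 in all): CN trans, F trans, SCN trans; CN trans, F cis, SCN cis; CN cis, F cis, SCN trans; CN cis, F cis, SCN cis (chiral); CN cis, F trans, SCN cis.
One of these lacks any improper symmetry element and so occurs as an enantiomeric pair, giving 5 + 1 = 6 stereoisomers in total.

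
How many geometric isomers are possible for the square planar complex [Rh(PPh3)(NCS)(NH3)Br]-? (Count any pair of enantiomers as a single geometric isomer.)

3

Working through the distinct placements yields 3 geometric isomers: (Br/NH3 trans, NCS/PPh3 trans); (Br/PPh3 trans, NCS/NH3 trans); (Br/NCS trans, NH3/PPh3 trans).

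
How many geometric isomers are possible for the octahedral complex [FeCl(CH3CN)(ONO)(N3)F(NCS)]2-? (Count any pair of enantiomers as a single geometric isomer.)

15

An octahedron has six vertices in three trans pairs; every non-trans pair is cis.
Exhaustive case analysis gives 15 geometric isomers.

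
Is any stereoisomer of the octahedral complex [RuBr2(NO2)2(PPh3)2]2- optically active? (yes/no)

yes

The six octahedral sites form three mutually perpendicular trans pairs.
There are 5 geometric isomers: Br trans, NO2 trans, PPh3 trans; Br trans, NO2 cis, PPh3 cis; Br cis, NO2 cis, PPh3 trans; Br cis, NO2 cis, PPh3 cis (chiral); Br cis, NO2 trans, PPh3 cis.
One of these lacks any improper symmetry element and so occurs as an enantiomeric pair, giving 5 + 1 = 6 stereoisomers in total.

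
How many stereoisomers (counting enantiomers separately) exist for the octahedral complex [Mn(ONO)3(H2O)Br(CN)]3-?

Working through the distinct placements yields 4 geometric isomers: ONO mer (3 arrangements); ONO fac (chiral).
One of these lacks any improper symmetry element and so occurs as an enantiomeric pair, giving 4 + 1 = 5 stereoisomers in total.

5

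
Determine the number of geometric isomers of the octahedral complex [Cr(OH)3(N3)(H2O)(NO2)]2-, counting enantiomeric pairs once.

The six octahedral sites form three mutually perpendicular trans pairs.
The distinct arrangements are (4 in all): OH mer (3 arrangements); OH fac (chiral).

4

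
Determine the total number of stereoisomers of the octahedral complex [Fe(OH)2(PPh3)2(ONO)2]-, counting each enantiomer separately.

6

In an octahedral complex each vertex has one trans partner and four cis neighbours.
Working through the distinct placements yields 5 geometric isomers: OH trans, PPh3 trans, ONO trans; OH trans, PPh3 cis, ONO cis; OH cis, PPh3 trans, ONO cis; OH cis, PPh3 cis, ONO cis (chiral); OH cis, PPh3 cis, ONO trans.
One of these lacks any improper symmetry element and so occurs as an enantiomeric pair, giving 5 + 1 = 6 stereoisomers in total.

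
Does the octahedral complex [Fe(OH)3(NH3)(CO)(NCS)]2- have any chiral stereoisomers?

yes

The six octahedral sites form three mutually perpendicular trans pairs.
The distinct arrangements are (4 in all): OH mer (3 arrangements); OH fac (chiral).
One of these lacks any improper symmetry element and so occurs as an enantiomeric pair, giving 4 + 1 = 5 stereoisomers in total.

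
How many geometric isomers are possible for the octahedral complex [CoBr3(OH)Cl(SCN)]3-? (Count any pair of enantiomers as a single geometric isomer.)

An octahedron has six vertices in three trans pairs; every non-trans pair is cis.
There are 4 geometric isomers: Br mer (3 arrangements); Br fac (chiral).

4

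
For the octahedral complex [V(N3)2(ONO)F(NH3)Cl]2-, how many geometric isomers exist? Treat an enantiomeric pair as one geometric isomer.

An octahedron has six vertices in three trans pairs; every non-trans pair is cis.
Placing the ligands in turn and identifying arrangements related by rotation or reflection leaves 9 distinct geometric isomers.

9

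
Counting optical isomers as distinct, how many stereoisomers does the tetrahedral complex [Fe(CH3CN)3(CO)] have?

1

All four vertices of a tetrahedron are equivalent and mutually adjacent, so cis/trans isomerism cannot arise.
Only one geometric arrangement is possible.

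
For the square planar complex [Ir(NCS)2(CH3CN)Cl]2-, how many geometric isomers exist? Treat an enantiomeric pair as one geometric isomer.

2

A square has two trans pairs of vertices; adjacent vertices are cis.
Systematic placement gives 2 geometric isomers: NCS cis; NCS trans.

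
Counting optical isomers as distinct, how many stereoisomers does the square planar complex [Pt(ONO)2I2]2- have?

In a square planar complex each vertex has one trans partner and two cis neighbours.
Systematic placement gives 2 geometric isomers: ONO cis; ONO trans.
Each arrangement has an internal mirror plane or centre of symmetry, so none is chiral.

2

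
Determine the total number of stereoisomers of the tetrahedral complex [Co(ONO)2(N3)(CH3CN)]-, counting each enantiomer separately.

Only one geometric arrangement is possible.

1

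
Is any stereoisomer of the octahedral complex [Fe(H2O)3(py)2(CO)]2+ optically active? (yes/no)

An octahedron has six vertices in three trans pairs; every non-trans pair is cis.
Working through the distinct placements yields 3 geometric isomers: H2O mer, py trans; H2O fac, py cis; H2O mer, py cis.
Each arrangement has an internal mirror plane or centre of symmetry, so none is chiral.

no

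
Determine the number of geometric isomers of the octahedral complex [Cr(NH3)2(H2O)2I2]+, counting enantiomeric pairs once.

5

The six octahedral sites form three mutually perpendicular trans pairs.
Working through the distinct placements yields 5 geometric isomers: NH3 trans, H2O trans, I trans; NH3 cis, H2O trans, I cis; NH3 trans, H2O cis, I cis; NH3 cis, H2O cis, I cis (chiral); NH3 cis, H2O cis, I trans.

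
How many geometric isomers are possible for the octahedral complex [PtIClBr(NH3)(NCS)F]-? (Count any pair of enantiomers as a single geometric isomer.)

15

An octahedron has six vertices in three trans pairs; every non-trans pair is cis.
Placing the ligands in turn and identifying arrangements related by rotation or reflection leaves 15 distinct geometric isomers.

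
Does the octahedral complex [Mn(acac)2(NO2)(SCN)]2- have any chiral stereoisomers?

yes

In an octahedral complex each vertex has one trans partner and four cis neighbours.
Each acac is bidentate and must span two cis positions.
Working through the distinct placements yields 2 geometric isomers: NO2 and SCN mutually trans; NO2 and SCN mutually cis (chiral).
One of these lacks any improper symmetry element and so occurs as an enantiomeric pair, giving 2 + 1 = 3 stereoisomers in total.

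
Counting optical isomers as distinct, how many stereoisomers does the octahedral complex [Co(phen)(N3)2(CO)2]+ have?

4

The six octahedral sites form three mutually perpendicular trans pairs.
Each phen is bidentate and must span two cis positions.
Working through the distinct placements yields 3 geometric isomers: N3 cis, CO trans; N3 cis, CO cis (chiral); N3 trans, CO cis.
One of these lacks any improper symmetry element and so occurs as an enantiomeric pair, giving 3 + 1 = 4 stereoisomers in total.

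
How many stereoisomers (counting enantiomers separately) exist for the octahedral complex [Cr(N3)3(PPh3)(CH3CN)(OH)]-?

The six octahedral sites form three mutually perpendicular trans pairs.
The distinct arrangements are (4 in all): N3 mer (3 arrangements); N3 fac (chiral).
One of these lacks any improper symmetry element and so occurs as an enantiomeric pair, giving 4 + 1 = 5 stereoisomers in total.

5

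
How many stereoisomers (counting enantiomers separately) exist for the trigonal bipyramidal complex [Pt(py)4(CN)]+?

2

In a trigonal bipyramid the two axial positions differ from the three equatorial ones.
There are 2 geometric isomers: CN axial; CN equatorial.
Each arrangement has an internal mirror plane or centre of symmetry, so none is chiral.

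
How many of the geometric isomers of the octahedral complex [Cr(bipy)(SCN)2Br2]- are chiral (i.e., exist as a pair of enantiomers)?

1

Each bipy is bidentate and must span two cis positions.
The distinct arrangements are (3 in all): SCN cis, Br trans; SCN cis, Br cis (chiral); SCN trans, Br cis.
One of these lacks any improper symmetry element and so occurs as an enantiomeric pair, giving 3 + 1 = 4 stereoisomers in total.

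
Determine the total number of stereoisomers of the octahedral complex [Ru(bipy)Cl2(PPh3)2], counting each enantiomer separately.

4

The six octahedral sites form three mutually perpendicular trans pairs.
Each bipy is bidentate and must span two cis positions.
The distinct arrangements are (3 in all): Cl trans, PPh3 cis; Cl cis, PPh3 cis (chiral); Cl cis, PPh3 trans.
One of these lacks any improper symmetry element and so occurs as an enantiomeric pair, giving 3 + 1 = 4 stereoisomers in total.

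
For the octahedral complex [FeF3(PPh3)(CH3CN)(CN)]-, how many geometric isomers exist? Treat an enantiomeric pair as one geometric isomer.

Working through the distinct placements yields 4 geometric isomers: F mer (3 arrangements); F fac (chiral).

4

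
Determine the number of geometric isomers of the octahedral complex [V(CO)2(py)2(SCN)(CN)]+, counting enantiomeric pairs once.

An octahedron has six vertices in three trans pairs; every non-trans pair is cis.
The distinct arrangements are (6 in all): CO cis, py trans; CO cis, py cis (3 arrangements, 2 chiral); CO trans, py trans; CO trans, py cis.

6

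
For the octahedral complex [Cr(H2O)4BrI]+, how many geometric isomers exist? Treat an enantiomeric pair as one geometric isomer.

In an octahedral complex each vertex has one trans partner and four cis neighbours.
Systematic placement gives 2 geometric isomers: Br and I mutually cis; Br and I mutually trans.

2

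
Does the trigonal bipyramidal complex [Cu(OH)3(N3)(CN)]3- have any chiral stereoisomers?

There are 4 geometric isomers: N3 axial, CN axial; N3 equatorial, CN axial; N3 axial, CN equatorial; N3 equatorial, CN equatorial.
Each arrangement has an internal mirror plane or centre of symmetry, so none is chiral.

no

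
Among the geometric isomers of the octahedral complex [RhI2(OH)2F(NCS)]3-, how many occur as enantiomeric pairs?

An octahedron has six vertices in three trans pairs; every non-trans pair is cis.
There are 6 geometric isomers: I cis, OH trans; I cis, OH cis (3 arrangements, 2 chiral); I trans, OH trans; I trans, OH cis.
Of these, 2 lack any improper symmetry element and so occur as enantiomeric pairs, giving 6 + 2 = 8 stereoisomers in total.

2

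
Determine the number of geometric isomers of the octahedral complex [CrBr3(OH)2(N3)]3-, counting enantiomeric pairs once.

3

An octahedron has six vertices in three trans pairs; every non-trans pair is cis.
The distinct arrangements are (3 in all): Br mer, OH trans; Br mer, OH cis; Br fac, OH cis.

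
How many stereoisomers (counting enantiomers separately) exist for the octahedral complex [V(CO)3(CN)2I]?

An octahedron has six vertices in three trans pairs; every non-trans pair is cis.
The distinct arrangements are (3 in all): CO mer, CN trans; CO fac, CN cis; CO mer, CN cis.
Each arrangement has an internal mirror plane or centre of symmetry, so none is chiral.

3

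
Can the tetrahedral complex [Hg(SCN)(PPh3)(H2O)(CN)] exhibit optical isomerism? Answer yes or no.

yes

All four vertices of a tetrahedron are equivalent and mutually adjacent, so cis/trans isomerism cannot arise.
Only one geometric arrangement is possible; it has no improper symmetry element, so it exists as a pair of enantiomers (2 stereoisomers).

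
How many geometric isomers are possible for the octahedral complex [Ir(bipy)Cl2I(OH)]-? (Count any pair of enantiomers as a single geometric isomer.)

In an octahedral complex each vertex has one trans partner and four cis neighbours.
Each bipy is bidentate and must span two cis positions.
There are 4 geometric isomers: Cl trans; Cl cis (3 arrangements, 2 chiral).

4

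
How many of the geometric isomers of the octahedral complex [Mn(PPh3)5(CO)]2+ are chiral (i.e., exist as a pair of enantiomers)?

Only one geometric arrangement is possible.

0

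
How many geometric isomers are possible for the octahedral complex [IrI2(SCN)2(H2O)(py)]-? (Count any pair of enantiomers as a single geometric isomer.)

An octahedron has six vertices in three trans pairs; every non-trans pair is cis.
The distinct arrangements are (6 in all): I cis, SCN cis (3 arrangements, 2 chiral); I cis, SCN trans; I trans, SCN cis; I trans, SCN trans.

6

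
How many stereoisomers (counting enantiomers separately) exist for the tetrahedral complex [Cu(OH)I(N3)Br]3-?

2

Only one geometric arrangement is possible; it has no improper symmetry element, so it exists as a pair of enantiomers (2 stereoisomers).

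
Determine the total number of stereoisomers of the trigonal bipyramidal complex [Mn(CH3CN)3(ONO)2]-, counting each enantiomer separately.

3

A trigonal bipyramid has two axial and three equatorial sites, which are chemically inequivalent.
The distinct arrangements are (3 in all): ONO both equatorial; ONO one axial, one equatorial; ONO both axial.
Each arrangement has an internal mirror plane or centre of symmetry, so none is chiral.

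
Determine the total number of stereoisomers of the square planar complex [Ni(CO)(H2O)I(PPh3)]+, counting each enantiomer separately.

There are 3 geometric isomers: (CO/I trans, H2O/PPh3 trans); (CO/PPh3 trans, H2O/I trans); (CO/H2O trans, I/PPh3 trans).
Each arrangement has an internal mirror plane or centre of symmetry, so none is chiral.

3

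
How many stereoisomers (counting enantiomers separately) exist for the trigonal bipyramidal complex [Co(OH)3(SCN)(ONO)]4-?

4

Systematic placement gives 4 geometric isomers: SCN equatorial, ONO equatorial; SCN equatorial, ONO axial; SCN axial, ONO equatorial; SCN axial, ONO axial.
Each arrangement has an internal mirror plane or centre of symmetry, so none is chiral.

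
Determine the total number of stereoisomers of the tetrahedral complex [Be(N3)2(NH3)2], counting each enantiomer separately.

1

All four vertices of a tetrahedron are equivalent and mutually adjacent, so cis/trans isomerism cannot arise.
Only one geometric arrangement is possible.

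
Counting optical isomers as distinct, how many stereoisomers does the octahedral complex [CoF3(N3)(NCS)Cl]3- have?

5

In an octahedral complex each vertex has one trans partner and four cis neighbours.
There are 4 geometric isomers: F mer (3 arrangements); F fac (chiral).
One of these lacks any improper symmetry element and so occurs as an enantiomeric pair, giving 4 + 1 = 5 stereoisomers in total.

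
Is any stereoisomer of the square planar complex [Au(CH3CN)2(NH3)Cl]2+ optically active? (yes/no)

In a square planar complex each vertex has one trans partner and two cis neighbours.
There are 2 geometric isomers: CH3CN cis; CH3CN trans.
Each arrangement has an internal mirror plane or centre of symmetry, so none is chiral.

no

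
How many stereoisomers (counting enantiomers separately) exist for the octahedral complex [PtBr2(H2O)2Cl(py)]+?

There are 6 geometric isomers: Br trans, H2O cis; Br trans, H2O trans; Br cis, H2O cis (3 arrangements, 2 chiral); Br cis, H2O trans.
Of these, 2 lack any improper symmetry element and so occur as enantiomeric pairs, giving 6 + 2 = 8 stereoisomers in total.

8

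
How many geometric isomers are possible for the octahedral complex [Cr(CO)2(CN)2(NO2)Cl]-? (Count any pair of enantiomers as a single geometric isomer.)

In an octahedral complex each vertex has one trans partner and four cis neighbours.
Working through the distinct placements yields 6 geometric isomers: CO trans, CN trans; CO cis, CN trans; CO cis, CN cis (3 arrangements, 2 chiral); CO trans, CN cis.

6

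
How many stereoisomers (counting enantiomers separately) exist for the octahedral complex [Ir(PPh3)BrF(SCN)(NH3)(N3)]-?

30

Placing the ligands in turn and identifying arrangements related by rotation or reflection leaves 15 distinct geometric isomers.
Of these, 15 lack any improper symmetry element and so occur as enantiomeric pairs, giving 15 + 15 = 30 stereoisomers in total.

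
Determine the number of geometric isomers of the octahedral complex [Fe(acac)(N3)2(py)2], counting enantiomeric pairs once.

An octahedron has six vertices in three trans pairs; every non-trans pair is cis.
Each acac is bidentate and must span two cis positions.
The distinct arrangements are (3 in all): N3 trans, py cis; N3 cis, py trans; N3 cis, py cis (chiral).

3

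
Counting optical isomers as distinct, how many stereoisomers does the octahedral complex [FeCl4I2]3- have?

The six octahedral sites form three mutually perpendicular trans pairs.
The distinct arrangements are (2 in all): I trans; I cis.
Each arrangement has an internal mirror plane or centre of symmetry, so none is chiral.

2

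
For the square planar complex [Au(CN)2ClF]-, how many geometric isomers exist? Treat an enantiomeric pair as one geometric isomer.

2

In a square planar complex each vertex has one trans partner and two cis neighbours.
There are 2 geometric isomers: CN cis; CN trans.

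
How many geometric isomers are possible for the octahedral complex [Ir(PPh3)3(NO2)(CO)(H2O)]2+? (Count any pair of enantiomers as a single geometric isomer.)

4

In an octahedral complex each vertex has one trans partner and four cis neighbours.
Working through the distinct placements yields 4 geometric isomers: PPh3 mer (3 arrangements); PPh3 fac (chiral).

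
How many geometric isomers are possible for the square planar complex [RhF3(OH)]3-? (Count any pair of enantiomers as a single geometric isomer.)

1

In a square planar complex each vertex has one trans partner and two cis neighbours.
Only one geometric arrangement is possible.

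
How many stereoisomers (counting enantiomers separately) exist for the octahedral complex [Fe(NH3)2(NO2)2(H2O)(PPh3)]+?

8

An octahedron has six vertices in three trans pairs; every non-trans pair is cis.
Systematic placement gives 6 geometric isomers: NH3 cis, NO2 cis (3 arrangements, 2 chiral); NH3 cis, NO2 trans; NH3 trans, NO2 cis; NH3 trans, NO2 trans.
Of these, 2 lack any improper symmetry element and so occur as enantiomeric pairs, giving 6 + 2 = 8 stereoisomers in total.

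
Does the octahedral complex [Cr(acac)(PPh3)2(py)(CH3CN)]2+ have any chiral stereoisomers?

An octahedron has six vertices in three trans pairs; every non-trans pair is cis.
Each acac is bidentate and must span two cis positions.
The distinct arrangements are (4 in all): PPh3 cis (3 arrangements, 2 chiral); PPh3 trans.
Of these, 2 lack any improper symmetry element and so occur as enantiomeric pairs, giving 4 + 2 = 6 stereoisomers in total.

yes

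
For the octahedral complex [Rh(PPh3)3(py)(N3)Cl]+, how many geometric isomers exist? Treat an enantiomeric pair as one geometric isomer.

4

An octahedron has six vertices in three trans pairs; every non-trans pair is cis.
Systematic placement gives 4 geometric isomers: PPh3 mer (3 arrangements); PPh3 fac (chiral).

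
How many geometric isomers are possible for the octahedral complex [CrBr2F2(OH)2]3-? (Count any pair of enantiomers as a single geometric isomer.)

5

An octahedron has six vertices in three trans pairs; every non-trans pair is cis.
Working through the distinct placements yields 5 geometric isomers: Br trans, F trans, OH trans; Br trans, F cis, OH cis; Br cis, F cis, OH trans; Br cis, F cis, OH cis (chiral); Br cis, F trans, OH cis.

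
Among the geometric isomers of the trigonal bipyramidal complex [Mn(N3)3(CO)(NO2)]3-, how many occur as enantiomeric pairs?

0

In a trigonal bipyramid the two axial positions differ from the three equatorial ones.
Systematic placement gives 4 geometric isomers: CO axial, NO2 equatorial; CO axial, NO2 axial; CO equatorial, NO2 equatorial; CO equatorial, NO2 axial.
Each arrangement has an internal mirror plane or centre of symmetry, so none is chiral.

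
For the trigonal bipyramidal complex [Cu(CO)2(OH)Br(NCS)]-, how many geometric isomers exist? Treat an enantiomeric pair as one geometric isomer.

Systematic enumeration (placing each ligand type in turn and discarding arrangements equivalent by rotation or reflection) gives 7 geometric isomers.

7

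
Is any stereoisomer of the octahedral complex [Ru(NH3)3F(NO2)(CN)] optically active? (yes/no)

An octahedron has six vertices in three trans pairs; every non-trans pair is cis.
There are 4 geometric isomers: NH3 mer (3 arrangements); NH3 fac (chiral).
One of these lacks any improper symmetry element and so occurs as an enantiomeric pair, giving 4 + 1 = 5 stereoisomers in total.

yes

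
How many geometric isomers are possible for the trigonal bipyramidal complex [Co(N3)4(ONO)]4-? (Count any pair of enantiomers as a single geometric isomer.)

In a trigonal bipyramid the two axial positions differ from the three equatorial ones.
There are 2 geometric isomers: ONO equatorial; ONO axial.

2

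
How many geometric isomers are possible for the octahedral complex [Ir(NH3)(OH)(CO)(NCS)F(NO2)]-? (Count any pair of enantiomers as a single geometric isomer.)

In an octahedral complex each vertex has one trans partner and four cis neighbours.
Systematic enumeration (placing each ligand type in turn and discarding arrangements equivalent by rotation or reflection) gives 15 geometric isomers.

15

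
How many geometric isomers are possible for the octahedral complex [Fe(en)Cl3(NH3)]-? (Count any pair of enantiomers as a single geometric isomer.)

2

In an octahedral complex each vertex has one trans partner and four cis neighbours.
Each en is bidentate and must span two cis positions.
Working through the distinct placements yields 2 geometric isomers: Cl mer; Cl fac.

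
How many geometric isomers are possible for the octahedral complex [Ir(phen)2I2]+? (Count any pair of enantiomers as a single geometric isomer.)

The six octahedral sites form three mutually perpendicular trans pairs.
Each phen is bidentate and must span two cis positions.
Working through the distinct placements yields 2 geometric isomers: I trans; I cis (chiral).

2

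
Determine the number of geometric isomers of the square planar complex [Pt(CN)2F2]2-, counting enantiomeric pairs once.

2

Working through the distinct placements yields 2 geometric isomers: CN cis; CN trans.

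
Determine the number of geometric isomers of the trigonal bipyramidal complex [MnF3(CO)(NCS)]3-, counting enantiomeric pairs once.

4

In a trigonal bipyramid the two axial positions differ from the three equatorial ones.
Systematic placement gives 4 geometric isomers: CO axial, NCS equatorial; CO axial, NCS axial; CO equatorial, NCS equatorial; CO equatorial, NCS axial.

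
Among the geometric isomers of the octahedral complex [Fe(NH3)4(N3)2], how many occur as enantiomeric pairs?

The distinct arrangements are (2 in all): N3 trans; N3 cis.
Each arrangement has an internal mirror plane or centre of symmetry, so none is chiral.

0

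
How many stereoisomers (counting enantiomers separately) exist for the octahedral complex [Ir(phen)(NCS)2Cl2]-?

The six octahedral sites form three mutually perpendicular trans pairs.
Each phen is bidentate and must span two cis positions.
Systematic placement gives 3 geometric isomers: NCS cis, Cl trans; NCS cis, Cl cis (chiral); NCS trans, Cl cis.
One of these lacks any improper symmetry element and so occurs as an enantiomeric pair, giving 3 + 1 = 4 stereoisomers in total.

4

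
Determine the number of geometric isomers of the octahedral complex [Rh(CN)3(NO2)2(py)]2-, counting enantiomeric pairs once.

3

An octahedron has six vertices in three trans pairs; every non-trans pair is cis.
The distinct arrangements are (3 in all): CN mer, NO2 cis; CN mer, NO2 trans; CN fac, NO2 cis.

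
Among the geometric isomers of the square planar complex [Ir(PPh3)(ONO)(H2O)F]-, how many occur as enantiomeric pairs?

0

A square has two trans pairs of vertices; adjacent vertices are cis.
There are 3 geometric isomers: (F/ONO trans, H2O/PPh3 trans); (F/PPh3 trans, H2O/ONO trans); (F/H2O trans, ONO/PPh3 trans).
Each arrangement has an internal mirror plane or centre of symmetry, so none is chiral.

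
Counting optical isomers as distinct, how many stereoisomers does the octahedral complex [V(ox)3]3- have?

In an octahedral complex each vertex has one trans partner and four cis neighbours.
Each ox is bidentate and must span two cis positions.
Only one geometric arrangement is possible; it has no improper symmetry element, so it exists as a pair of enantiomers (2 stereoisomers).

2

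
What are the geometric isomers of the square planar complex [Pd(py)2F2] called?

cis and trans

A square has two trans pairs of vertices; adjacent vertices are cis.
The distinct arrangements are (2 in all): py cis; py trans.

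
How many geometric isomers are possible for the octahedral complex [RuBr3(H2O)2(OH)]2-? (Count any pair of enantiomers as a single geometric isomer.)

In an octahedral complex each vertex has one trans partner and four cis neighbours.
Systematic placement gives 3 geometric isomers: Br mer, H2O cis; Br mer, H2O trans; Br fac, H2O cis.

3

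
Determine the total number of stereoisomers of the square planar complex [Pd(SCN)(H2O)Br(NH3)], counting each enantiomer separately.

In a square planar complex each vertex has one trans partner and two cis neighbours.
Working through the distinct placements yields 3 geometric isomers: (Br/NH3 trans, H2O/SCN trans); (Br/SCN trans, H2O/NH3 trans); (Br/H2O trans, NH3/SCN trans).
Each arrangement has an internal mirror plane or centre of symmetry, so none is chiral.

3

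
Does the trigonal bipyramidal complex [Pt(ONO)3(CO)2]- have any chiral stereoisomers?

no

There are 3 geometric isomers: CO both axial; CO one axial, one equatorial; CO both equatorial.
Each arrangement has an internal mirror plane or centre of symmetry, so none is chiral.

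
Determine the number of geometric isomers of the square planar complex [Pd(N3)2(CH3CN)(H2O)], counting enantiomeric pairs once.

2

In a square planar complex each vertex has one trans partner and two cis neighbours.
The distinct arrangements are (2 in all): N3 cis; N3 trans.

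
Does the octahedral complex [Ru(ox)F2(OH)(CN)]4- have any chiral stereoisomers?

Each ox is bidentate and must span two cis positions.
Working through the distinct placements yields 4 geometric isomers: F cis (3 arrangements, 2 chiral); F trans.
Of these, 2 lack any improper symmetry element and so occur as enantiomeric pairs, giving 4 + 2 = 6 stereoisomers in total.

yes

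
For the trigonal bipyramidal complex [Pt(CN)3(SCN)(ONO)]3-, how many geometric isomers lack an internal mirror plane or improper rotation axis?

0

A trigonal bipyramid has two axial and three equatorial sites, which are chemically inequivalent.
Systematic placement gives 4 geometric isomers: SCN equatorial, ONO equatorial; SCN equatorial, ONO axial; SCN axial, ONO equatorial; SCN axial, ONO axial.
Each arrangement has an internal mirror plane or centre of symmetry, so none is chiral.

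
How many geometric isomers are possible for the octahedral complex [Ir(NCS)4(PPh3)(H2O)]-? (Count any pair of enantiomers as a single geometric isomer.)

In an octahedral complex each vertex has one trans partner and four cis neighbours.
There are 2 geometric isomers: PPh3 and H2O mutually cis; PPh3 and H2O mutually trans.

2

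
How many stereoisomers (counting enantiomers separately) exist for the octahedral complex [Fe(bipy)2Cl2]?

The six octahedral sites form three mutually perpendicular trans pairs.
Each bipy is bidentate and must span two cis positions.
The distinct arrangements are (2 in all): Cl trans; Cl cis (chiral).
One of these lacks any improper symmetry element and so occurs as an enantiomeric pair, giving 2 + 1 = 3 stereoisomers in total.

3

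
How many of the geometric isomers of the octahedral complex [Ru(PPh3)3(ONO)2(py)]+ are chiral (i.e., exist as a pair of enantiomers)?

0

The six octahedral sites form three mutually perpendicular trans pairs.
Working through the distinct placements yields 3 geometric isomers: PPh3 mer, ONO trans; PPh3 fac, ONO cis; PPh3 mer, ONO cis.
Each arrangement has an internal mirror plane or centre of symmetry, so none is chiral.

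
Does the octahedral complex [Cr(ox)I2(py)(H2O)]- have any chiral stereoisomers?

yes

Each ox is bidentate and must span two cis positions.
Systematic placement gives 4 geometric isomers: I cis (3 arrangements, 2 chiral); I trans.
Of these, 2 lack any improper symmetry element and so occur as enantiomeric pairs, giving 4 + 2 = 6 stereoisomers in total.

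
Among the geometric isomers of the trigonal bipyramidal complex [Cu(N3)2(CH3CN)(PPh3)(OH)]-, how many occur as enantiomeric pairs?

A trigonal bipyramid has two axial and three equatorial sites, which are chemically inequivalent.
Exhaustive case analysis gives 7 geometric isomers.
Of these, 3 lack any improper symmetry element and so occur as enantiomeric pairs, giving 7 + 3 = 10 stereoisomers in total.

3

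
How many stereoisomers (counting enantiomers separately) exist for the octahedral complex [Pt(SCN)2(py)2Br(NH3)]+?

The six octahedral sites form three mutually perpendicular trans pairs.
Systematic placement gives 6 geometric isomers: SCN trans, py trans; SCN cis, py cis (3 arrangements, 2 chiral); SCN cis, py trans; SCN trans, py cis.
Of these, 2 lack any improper symmetry element and so occur as enantiomeric pairs, giving 6 + 2 = 8 stereoisomers in total.

8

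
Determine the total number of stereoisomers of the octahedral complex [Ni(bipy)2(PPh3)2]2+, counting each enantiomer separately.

3

In an octahedral complex each vertex has one trans partner and four cis neighbours.
Each bipy is bidentate and must span two cis positions.
The distinct arrangements are (2 in all): PPh3 trans; PPh3 cis (chiral).
One of these lacks any improper symmetry element and so occurs as an enantiomeric pair, giving 2 + 1 = 3 stereoisomers in total.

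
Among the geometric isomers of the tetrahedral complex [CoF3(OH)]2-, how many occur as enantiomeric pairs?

Only one geometric arrangement is possible.

0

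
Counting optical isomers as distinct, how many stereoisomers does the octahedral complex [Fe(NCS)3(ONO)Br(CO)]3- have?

5

The six octahedral sites form three mutually perpendicular trans pairs.
Working through the distinct placements yields 4 geometric isomers: NCS mer (3 arrangements); NCS fac (chiral).
One of these lacks any improper symmetry element and so occurs as an enantiomeric pair, giving 4 + 1 = 5 stereoisomers in total.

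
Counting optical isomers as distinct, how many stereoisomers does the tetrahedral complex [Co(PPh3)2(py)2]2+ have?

1

In a tetrahedral complex all four positions are equivalent and every pair of ligands is adjacent — there is no cis/trans distinction.
Only one geometric arrangement is possible.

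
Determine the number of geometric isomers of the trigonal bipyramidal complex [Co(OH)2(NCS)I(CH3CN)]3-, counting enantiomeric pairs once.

In a trigonal bipyramid the two axial positions differ from the three equatorial ones.
Systematic enumeration (placing each ligand type in turn and discarding arrangements equivalent by rotation or reflection) gives 7 geometric isomers.

7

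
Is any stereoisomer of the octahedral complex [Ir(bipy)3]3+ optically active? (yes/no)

yes

In an octahedral complex each vertex has one trans partner and four cis neighbours.
Each bipy is bidentate and must span two cis positions.
Only one geometric arrangement is possible; it has no improper symmetry element, so it exists as a pair of enantiomers (2 stereoisomers).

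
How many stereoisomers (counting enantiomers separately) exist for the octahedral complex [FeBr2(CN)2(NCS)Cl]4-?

8

An octahedron has six vertices in three trans pairs; every non-trans pair is cis.
There are 6 geometric isomers: Br trans, CN trans; Br trans, CN cis; Br cis, CN cis (3 arrangements, 2 chiral); Br cis, CN trans.
Of these, 2 lack any improper symmetry element and so occur as enantiomeric pairs, giving 6 + 2 = 8 stereoisomers in total.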